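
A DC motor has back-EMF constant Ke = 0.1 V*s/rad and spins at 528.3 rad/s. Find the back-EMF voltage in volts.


V_emf = Ke * omega = 0.1*528.3 = 52.8300

52.8300 V


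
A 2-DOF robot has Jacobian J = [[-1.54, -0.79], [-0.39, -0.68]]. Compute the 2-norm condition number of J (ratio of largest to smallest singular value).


JJ^T eigenvalues: trace(JJ^T) = 3.6102, det(JJ^T) = det(J)^2 = 0.54626881
s_max^2 = (3.6102 + sqrt(10.84846880))/2 = 3.45195069
s_min^2 = (3.6102 - sqrt(10.84846880))/2 = 0.15824931
kappa = s_max/s_min = sqrt(3.45195069/0.15824931) = 4.6705

4.6705


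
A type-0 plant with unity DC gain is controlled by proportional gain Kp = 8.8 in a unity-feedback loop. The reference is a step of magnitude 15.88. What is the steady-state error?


e_ss = R/(1 + Kp) = 15.88/(1 + 8.8) = 15.88/9.8000 = 1.6204

1.6204


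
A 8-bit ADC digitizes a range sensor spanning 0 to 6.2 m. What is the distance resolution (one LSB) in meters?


res = range / 2^n = 6.2/2^8 = 6.2/256 = 0.0242

0.0242 m


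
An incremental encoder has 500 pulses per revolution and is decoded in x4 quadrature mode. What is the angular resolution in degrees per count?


resolution = 360 / (PPR * 4) = 360 / 2000 = 0.1800

0.1800 degrees


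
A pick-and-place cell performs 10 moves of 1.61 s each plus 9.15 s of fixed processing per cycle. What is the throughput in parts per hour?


T_cycle = 10*1.61 + 9.15 = 25.2500 s
rate = 3600/T = 142.5743

142.5743 parts/hour


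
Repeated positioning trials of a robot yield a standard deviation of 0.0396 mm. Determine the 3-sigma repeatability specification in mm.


repeatability = 3*sigma = 3*0.0396 = 0.1188

0.1188 mm


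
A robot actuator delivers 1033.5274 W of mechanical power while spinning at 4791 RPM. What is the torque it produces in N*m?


omega = 4791 * 2*pi/60 = 501.712347 rad/s
tau = P / omega = 1033.5274 / 501.712347 = 2.0600

2.0600 N*m


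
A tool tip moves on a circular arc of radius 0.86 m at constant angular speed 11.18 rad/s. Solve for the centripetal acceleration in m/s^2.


a_c = omega^2 * r = 11.18^2 * 0.86 = 107.4935

107.4935 m/s^2


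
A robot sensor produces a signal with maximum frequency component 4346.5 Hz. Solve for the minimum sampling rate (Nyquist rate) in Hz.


f_s,min = 2*f_max = 2*4346.5 = 8693.0000

8693.0000 Hz


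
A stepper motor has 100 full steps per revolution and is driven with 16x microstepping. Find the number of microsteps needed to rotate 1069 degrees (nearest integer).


step_size = 360/(100*16) = 360/1600 = 0.225000 deg
n = 1069/(360/1600) = 1069*1600/360 = 4751.1111 -> 4751

4751 steps


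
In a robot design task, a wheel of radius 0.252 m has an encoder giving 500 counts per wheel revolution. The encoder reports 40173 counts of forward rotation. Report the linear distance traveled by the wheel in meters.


revs = 40173/500 = 80.346000
d = revs * 2*pi*r = 80.346000 * 2*pi*0.252 = 127.2169

127.2169 m


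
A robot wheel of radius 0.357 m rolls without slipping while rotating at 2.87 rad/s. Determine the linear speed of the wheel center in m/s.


v = omega * r = 2.87 * 0.357 = 1.0246

1.0246 m/s


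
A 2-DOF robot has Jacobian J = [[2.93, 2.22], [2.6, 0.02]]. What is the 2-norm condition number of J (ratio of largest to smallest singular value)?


JJ^T eigenvalues: trace(JJ^T) = 20.2737, det(JJ^T) = det(J)^2 = 32.64293956
s_max^2 = (20.2737 + sqrt(280.45115345))/2 = 18.51018795
s_min^2 = (20.2737 - sqrt(280.45115345))/2 = 1.76351205
kappa = s_max/s_min = sqrt(18.51018795/1.76351205) = 3.2398

3.2398


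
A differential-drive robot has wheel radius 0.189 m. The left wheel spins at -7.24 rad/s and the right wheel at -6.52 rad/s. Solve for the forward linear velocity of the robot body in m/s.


v = r*(wR + wL)/2 = 0.189*(-6.52 + -7.24)/2 = -1.3003

-1.3003 m/s


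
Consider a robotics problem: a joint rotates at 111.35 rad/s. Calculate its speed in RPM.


RPM = 111.35 * 60/(2*pi) = 1063.3142

1063.3142 RPM


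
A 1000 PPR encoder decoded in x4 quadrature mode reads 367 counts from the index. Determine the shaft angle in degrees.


angle = counts * 360 / (PPR*4) = 367 * 360 / 4000 = 33.0300

33.0300 degrees


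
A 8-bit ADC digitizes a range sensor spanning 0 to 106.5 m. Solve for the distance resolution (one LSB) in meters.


res = range / 2^n = 106.5/2^8 = 106.5/256 = 0.4160

0.4160 m


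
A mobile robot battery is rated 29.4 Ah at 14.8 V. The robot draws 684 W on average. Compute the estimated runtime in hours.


E = 29.4*14.8 = 435.1200 Wh
t = E/P = 435.1200/684 = 0.6361

0.6361 hours


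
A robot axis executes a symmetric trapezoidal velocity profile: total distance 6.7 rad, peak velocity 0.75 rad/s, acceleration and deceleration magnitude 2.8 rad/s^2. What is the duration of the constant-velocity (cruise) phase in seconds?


t_acc = v/a = 0.267857 s, d_acc = v^2/(2a) = 0.100446 rad each
d_cruise = 6.7 - 2*0.100446 = 6.499108 rad
t_cruise = d_cruise/v = 6.499108/0.75 = 8.6655

8.6655 s


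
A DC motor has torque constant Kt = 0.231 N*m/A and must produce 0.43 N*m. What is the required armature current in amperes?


I = tau / Kt = 0.43/0.231 = 1.8615

1.8615 A


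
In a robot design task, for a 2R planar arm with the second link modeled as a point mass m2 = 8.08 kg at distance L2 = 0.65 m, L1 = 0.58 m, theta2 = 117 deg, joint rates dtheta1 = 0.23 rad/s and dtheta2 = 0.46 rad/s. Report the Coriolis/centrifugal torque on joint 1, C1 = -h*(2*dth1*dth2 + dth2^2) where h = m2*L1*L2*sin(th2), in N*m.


h = m2*L1*L2*sin(th2) = 8.08*0.58*0.65*sin(117 deg) = 2.714148
C1 = -h*(2*0.23*0.46 + 0.46^2) = -2.714148*0.4232 = -1.1486

-1.1486 N*m


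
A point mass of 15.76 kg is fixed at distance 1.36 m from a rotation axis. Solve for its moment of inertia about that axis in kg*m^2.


I = m*r^2 = 15.76*1.36^2 = 29.1497

29.1497 kg*m^2


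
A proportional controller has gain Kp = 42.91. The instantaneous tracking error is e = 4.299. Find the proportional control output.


u_P = Kp * e = 42.91 * 4.299 = 184.4701

184.4701


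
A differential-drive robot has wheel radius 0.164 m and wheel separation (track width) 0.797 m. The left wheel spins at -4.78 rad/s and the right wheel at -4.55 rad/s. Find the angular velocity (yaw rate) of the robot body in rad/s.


omega = r*(wR - wL)/L = 0.164*(-4.55 - (-4.78))/0.797 = 0.0473

0.0473 rad/s


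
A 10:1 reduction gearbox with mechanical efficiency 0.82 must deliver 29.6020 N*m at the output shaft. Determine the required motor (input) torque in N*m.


tau_in = tau_out / (N * eta) = 29.6020 / (10 * 0.82) = 3.6100

3.6100 N*m


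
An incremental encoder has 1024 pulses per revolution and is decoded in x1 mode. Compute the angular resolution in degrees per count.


resolution = 360 / (PPR * 1) = 360 / 1024 = 0.3516

0.3516 degrees


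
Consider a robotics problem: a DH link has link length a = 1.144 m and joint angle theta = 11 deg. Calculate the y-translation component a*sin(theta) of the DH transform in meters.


a*sin(theta) = 1.144*sin(11 deg) = 0.2183

0.2183 m


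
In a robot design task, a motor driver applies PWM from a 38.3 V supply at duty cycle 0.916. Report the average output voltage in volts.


V_avg = V_supply * D = 38.3*0.916 = 35.0828

35.0828 V


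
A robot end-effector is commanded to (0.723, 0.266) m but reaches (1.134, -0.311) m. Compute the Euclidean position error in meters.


dx = 1.134 - (0.723) = 0.4110, dy = -0.311 - (0.266) = -0.5770
err = sqrt(0.168921 + 0.332929) = 0.7084

0.7084 m


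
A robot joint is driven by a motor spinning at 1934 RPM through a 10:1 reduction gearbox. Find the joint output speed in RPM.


omega_joint = omega_motor / N = 1934 / 10 = 193.4000

193.4000 RPM


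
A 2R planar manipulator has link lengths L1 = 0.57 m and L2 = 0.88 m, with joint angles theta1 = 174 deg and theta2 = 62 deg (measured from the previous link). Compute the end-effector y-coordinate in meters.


y = L1*sin(th1) + L2*sin(th1+th2) = 0.57*sin(174 deg) + 0.88*sin(236 deg) = -0.6700

-0.6700 m


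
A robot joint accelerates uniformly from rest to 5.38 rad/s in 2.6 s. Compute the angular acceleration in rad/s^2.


alpha = delta_omega / t = 5.38 / 2.6 = 2.0692

2.0692 rad/s^2


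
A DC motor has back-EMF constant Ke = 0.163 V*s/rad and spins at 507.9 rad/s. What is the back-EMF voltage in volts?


V_emf = Ke * omega = 0.163*507.9 = 82.7877

82.7877 V


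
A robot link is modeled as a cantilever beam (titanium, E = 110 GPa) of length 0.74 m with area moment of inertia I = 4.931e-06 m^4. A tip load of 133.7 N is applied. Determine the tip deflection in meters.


delta = F*L^3/(3*E*I) = 133.7*0.74^3/(3*1.100e+11*4.931e-06)
      = 54.1784488/1627230 = 3.3295e-05

3.3295e-05 m


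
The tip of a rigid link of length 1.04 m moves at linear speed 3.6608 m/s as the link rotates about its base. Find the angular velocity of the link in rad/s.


omega = v / L = 3.6608 / 1.04 = 3.5200

3.5200 rad/s


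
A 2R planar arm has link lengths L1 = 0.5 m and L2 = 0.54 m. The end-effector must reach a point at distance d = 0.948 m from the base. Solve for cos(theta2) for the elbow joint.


cos(th2) = (d^2 - L1^2 - L2^2)/(2*L1*L2) = (0.948^2 - 0.5^2 - 0.54^2)/(2*0.5*0.54) = 0.6613

0.6613


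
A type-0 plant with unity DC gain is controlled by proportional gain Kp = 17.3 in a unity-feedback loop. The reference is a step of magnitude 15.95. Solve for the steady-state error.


e_ss = R/(1 + Kp) = 15.95/(1 + 17.3) = 15.95/18.3000 = 0.8716

0.8716


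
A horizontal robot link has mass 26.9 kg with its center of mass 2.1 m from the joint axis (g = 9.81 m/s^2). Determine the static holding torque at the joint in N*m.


tau = m*g*L = 26.9 * 9.81 * 2.1 = 554.1669

554.1669 N*m


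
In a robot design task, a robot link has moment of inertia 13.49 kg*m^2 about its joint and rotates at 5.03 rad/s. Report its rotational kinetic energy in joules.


KE = (1/2)*I*omega^2 = 0.5*13.49*5.03^2 = 170.6546

170.6546 J


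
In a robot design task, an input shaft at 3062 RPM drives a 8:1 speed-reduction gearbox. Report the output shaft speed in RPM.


omega_out = omega_in / N = 3062 / 8 = 382.7500

382.7500 RPM


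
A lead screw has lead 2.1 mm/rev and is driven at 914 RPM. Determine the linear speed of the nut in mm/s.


v = lead * (RPM/60) = 2.1*914/60 = 31.9900

31.9900 mm/s


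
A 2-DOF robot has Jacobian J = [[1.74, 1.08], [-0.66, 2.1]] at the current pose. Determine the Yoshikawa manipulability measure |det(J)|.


det(J) = 1.74*2.1 - (1.08)*(-0.66) = 4.3668
|det(J)| = 4.3668

4.3668


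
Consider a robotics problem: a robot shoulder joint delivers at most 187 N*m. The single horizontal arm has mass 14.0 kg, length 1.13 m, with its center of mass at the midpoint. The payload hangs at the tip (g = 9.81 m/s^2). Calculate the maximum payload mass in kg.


tau_arm = m_arm*g*(L/2) = 14.0*9.81*1.13/2 = 77.5971 N*m
tau_payload = tau_max - tau_arm = 187 - 77.5971 = 109.4029
m_payload = tau_payload / (g*L) = 109.4029 / (9.81*1.13) = 9.8692

9.8692 kg


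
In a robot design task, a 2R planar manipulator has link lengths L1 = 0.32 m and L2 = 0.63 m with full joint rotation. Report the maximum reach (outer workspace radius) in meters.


r_max = L1 + L2 = 0.32 + 0.63 = 0.9500

0.9500 m


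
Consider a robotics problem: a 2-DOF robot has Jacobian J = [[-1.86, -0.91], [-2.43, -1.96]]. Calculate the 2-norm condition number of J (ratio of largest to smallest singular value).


JJ^T eigenvalues: trace(JJ^T) = 14.0342, det(JJ^T) = det(J)^2 = 2.05721649
s_max^2 = (14.0342 + sqrt(188.72990368))/2 = 13.88605013
s_min^2 = (14.0342 - sqrt(188.72990368))/2 = 0.14814987
kappa = s_max/s_min = sqrt(13.88605013/0.14814987) = 9.6814

9.6814


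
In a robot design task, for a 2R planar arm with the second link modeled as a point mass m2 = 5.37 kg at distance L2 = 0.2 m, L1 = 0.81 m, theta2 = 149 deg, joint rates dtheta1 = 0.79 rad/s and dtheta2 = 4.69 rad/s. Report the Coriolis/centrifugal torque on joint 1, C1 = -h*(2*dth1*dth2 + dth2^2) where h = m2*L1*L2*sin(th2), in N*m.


h = m2*L1*L2*sin(th2) = 5.37*0.81*0.2*sin(149 deg) = 0.448052
C1 = -h*(2*0.79*4.69 + 4.69^2) = -0.448052*29.4063 = -13.1756

-13.1756 N*m


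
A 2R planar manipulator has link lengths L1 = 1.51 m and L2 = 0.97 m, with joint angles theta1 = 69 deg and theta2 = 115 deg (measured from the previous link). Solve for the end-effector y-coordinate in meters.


y = L1*sin(th1) + L2*sin(th1+th2) = 1.51*sin(69 deg) + 0.97*sin(184 deg) = 1.3420

1.3420 m


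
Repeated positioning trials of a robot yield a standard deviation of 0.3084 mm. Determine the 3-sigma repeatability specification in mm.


repeatability = 3*sigma = 3*0.3084 = 0.9252

0.9252 mm


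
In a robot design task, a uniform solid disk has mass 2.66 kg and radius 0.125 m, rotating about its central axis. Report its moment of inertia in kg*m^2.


I = (1/2)*m*R^2 = 0.5*2.66*0.125^2 = 0.0208

0.0208 kg*m^2


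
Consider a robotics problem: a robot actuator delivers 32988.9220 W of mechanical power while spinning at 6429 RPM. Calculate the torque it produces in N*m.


omega = 6429 * 2*pi/60 = 673.243306 rad/s
tau = P / omega = 32988.9220 / 673.243306 = 49.0000

49.0000 N*m


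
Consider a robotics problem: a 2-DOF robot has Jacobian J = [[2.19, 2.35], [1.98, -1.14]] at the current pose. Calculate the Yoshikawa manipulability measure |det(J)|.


det(J) = 2.19*-1.14 - (2.35)*(1.98) = -7.1496
|det(J)| = 7.1496

7.1496


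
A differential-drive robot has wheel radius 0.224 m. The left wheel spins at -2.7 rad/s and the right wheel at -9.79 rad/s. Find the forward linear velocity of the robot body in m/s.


v = r*(wR + wL)/2 = 0.224*(-9.79 + -2.7)/2 = -1.3989

-1.3989 m/s


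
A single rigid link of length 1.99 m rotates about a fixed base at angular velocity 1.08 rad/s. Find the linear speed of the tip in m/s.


v = L*omega = 1.99 * 1.08 = 2.1492

2.1492 m/s


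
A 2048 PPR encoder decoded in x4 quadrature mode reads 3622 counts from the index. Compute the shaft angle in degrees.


angle = counts * 360 / (PPR*4) = 3622 * 360 / 8192 = 159.1699

159.1699 degrees


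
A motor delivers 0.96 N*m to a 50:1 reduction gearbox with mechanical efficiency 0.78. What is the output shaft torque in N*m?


tau_out = tau_in * N * eta = 0.96 * 50 * 0.78 = 37.4400

37.4400 N*m


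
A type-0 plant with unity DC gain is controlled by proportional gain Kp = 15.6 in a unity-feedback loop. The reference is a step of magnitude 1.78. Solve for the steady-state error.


e_ss = R/(1 + Kp) = 1.78/(1 + 15.6) = 1.78/16.6000 = 0.1072

0.1072


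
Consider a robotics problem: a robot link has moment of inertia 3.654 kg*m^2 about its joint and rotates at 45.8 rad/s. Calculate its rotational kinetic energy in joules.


KE = (1/2)*I*omega^2 = 0.5*3.654*45.8^2 = 3832.3883

3832.3883 J


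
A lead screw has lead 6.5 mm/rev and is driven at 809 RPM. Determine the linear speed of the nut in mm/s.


v = lead * (RPM/60) = 6.5*809/60 = 87.6417

87.6417 mm/s


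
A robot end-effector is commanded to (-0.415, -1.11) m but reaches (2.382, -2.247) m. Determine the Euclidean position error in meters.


dx = 2.382 - (-0.415) = 2.7970, dy = -2.247 - (-1.11) = -1.1370
err = sqrt(7.823209 + 1.292769) = 3.0193

3.0193 m


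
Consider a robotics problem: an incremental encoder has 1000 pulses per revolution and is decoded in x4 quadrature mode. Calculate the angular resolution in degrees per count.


resolution = 360 / (PPR * 4) = 360 / 4000 = 0.0900

0.0900 degrees


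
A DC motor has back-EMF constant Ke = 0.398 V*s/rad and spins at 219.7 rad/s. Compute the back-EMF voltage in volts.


V_emf = Ke * omega = 0.398*219.7 = 87.4406

87.4406 V


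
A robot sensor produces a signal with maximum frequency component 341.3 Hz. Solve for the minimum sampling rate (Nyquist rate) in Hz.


f_s,min = 2*f_max = 2*341.3 = 682.6000

682.6000 Hz


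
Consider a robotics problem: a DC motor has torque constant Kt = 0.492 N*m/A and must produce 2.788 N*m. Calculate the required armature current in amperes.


I = tau / Kt = 2.788/0.492 = 5.6667

5.6667 A


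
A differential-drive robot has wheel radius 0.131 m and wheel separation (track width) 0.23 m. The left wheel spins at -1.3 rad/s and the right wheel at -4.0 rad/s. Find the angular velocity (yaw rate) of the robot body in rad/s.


omega = r*(wR - wL)/L = 0.131*(-4.0 - (-1.3))/0.23 = -1.5378

-1.5378 rad/s


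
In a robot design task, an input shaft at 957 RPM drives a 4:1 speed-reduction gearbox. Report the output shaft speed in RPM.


omega_out = omega_in / N = 957 / 4 = 239.2500

239.2500 RPM


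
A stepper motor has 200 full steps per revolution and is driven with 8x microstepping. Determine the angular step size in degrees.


step = 360/(200*8) = 360/1600 = 0.2250

0.2250 degrees


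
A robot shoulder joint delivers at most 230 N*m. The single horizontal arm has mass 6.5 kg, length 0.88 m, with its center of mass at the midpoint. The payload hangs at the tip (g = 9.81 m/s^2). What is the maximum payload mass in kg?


tau_arm = m_arm*g*(L/2) = 6.5*9.81*0.88/2 = 28.0566 N*m
tau_payload = tau_max - tau_arm = 230 - 28.0566 = 201.9434
m_payload = tau_payload / (g*L) = 201.9434 / (9.81*0.88) = 23.3926

23.3926 kg


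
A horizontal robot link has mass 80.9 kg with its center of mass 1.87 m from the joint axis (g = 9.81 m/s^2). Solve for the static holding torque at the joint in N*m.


tau = m*g*L = 80.9 * 9.81 * 1.87 = 1484.0862

1484.0862 N*m


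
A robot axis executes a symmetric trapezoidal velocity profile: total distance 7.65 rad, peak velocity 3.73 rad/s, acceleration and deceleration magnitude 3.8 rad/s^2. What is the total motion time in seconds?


t_acc = v/a = 3.73/3.8 = 0.981579 s
d_acc = v^2/(2a) = 1.830645 rad (each ramp)
d_cruise = 7.65 - 2*1.830645 = 3.988710 rad
t_cruise = 3.988710/3.73 = 1.069359 s
t_total = 2*0.981579 + 1.069359 = 3.0325

3.0325 s


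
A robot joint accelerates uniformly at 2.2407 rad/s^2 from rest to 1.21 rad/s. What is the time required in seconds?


t = delta_omega / alpha = 1.21 / 2.2407 = 0.5400

0.5400 s


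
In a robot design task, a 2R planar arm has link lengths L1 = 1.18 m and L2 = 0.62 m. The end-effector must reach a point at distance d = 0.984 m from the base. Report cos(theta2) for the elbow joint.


cos(th2) = (d^2 - L1^2 - L2^2)/(2*L1*L2) = (0.984^2 - 1.18^2 - 0.62^2)/(2*1.18*0.62) = -0.5526

-0.5526


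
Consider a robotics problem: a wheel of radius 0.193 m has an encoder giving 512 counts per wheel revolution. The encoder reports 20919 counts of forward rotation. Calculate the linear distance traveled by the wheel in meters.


revs = 20919/512 = 40.857422
d = revs * 2*pi*r = 40.857422 * 2*pi*0.193 = 49.5459

49.5459 m


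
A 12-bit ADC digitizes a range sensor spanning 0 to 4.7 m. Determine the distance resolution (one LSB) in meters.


res = range / 2^n = 4.7/2^12 = 4.7/4096 = 0.0011

0.0011 m


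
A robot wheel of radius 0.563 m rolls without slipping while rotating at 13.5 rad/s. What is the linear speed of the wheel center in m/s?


v = omega * r = 13.5 * 0.563 = 7.6005

7.6005 m/s


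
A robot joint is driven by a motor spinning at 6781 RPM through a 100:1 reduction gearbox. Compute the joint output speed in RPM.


omega_joint = omega_motor / N = 6781 / 100 = 67.8100

67.8100 RPM


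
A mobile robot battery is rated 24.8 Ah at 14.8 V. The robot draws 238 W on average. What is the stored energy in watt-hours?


E = capacity * V = 24.8*14.8 = 367.0400

367.0400 Wh


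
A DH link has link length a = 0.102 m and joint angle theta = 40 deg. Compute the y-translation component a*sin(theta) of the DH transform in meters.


a*sin(theta) = 0.102*sin(40 deg) = 0.0656

0.0656 m


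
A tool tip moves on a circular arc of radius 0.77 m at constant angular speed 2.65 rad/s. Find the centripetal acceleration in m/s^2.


a_c = omega^2 * r = 2.65^2 * 0.77 = 5.4073

5.4073 m/s^2


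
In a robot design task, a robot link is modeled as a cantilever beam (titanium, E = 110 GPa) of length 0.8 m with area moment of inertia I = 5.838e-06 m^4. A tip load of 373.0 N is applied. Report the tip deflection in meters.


delta = F*L^3/(3*E*I) = 373.0*0.8^3/(3*1.100e+11*5.838e-06)
      = 190.976/1926540 = 9.9129e-05

9.9129e-05 m


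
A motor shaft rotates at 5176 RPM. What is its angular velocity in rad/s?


omega = 5176 * 2*pi/60 = 542.0295

542.0295 rad/s


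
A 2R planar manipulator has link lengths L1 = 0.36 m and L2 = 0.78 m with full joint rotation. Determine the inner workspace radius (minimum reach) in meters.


r_min = |L1 - L2| = |0.36 - 0.78| = 0.4200

0.4200 m


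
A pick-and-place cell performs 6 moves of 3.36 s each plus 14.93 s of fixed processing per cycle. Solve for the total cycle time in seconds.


T = 6*3.36 + 14.93 = 35.0900

35.0900 s


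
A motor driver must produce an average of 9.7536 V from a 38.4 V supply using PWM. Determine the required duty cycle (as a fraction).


D = V_avg/V_supply = 9.7536/38.4 = 0.2540

0.2540


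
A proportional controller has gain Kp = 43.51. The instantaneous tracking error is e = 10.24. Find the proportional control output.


u_P = Kp * e = 43.51 * 10.24 = 445.5424

445.5424


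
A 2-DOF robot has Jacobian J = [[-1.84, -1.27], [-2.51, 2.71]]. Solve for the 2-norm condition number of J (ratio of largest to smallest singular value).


JJ^T eigenvalues: trace(JJ^T) = 18.6427, det(JJ^T) = det(J)^2 = 66.81591081
s_max^2 = (18.6427 + sqrt(80.28662005))/2 = 13.80149007
s_min^2 = (18.6427 - sqrt(80.28662005))/2 = 4.84120993
kappa = s_max/s_min = sqrt(13.80149007/4.84120993) = 1.6884

1.6884


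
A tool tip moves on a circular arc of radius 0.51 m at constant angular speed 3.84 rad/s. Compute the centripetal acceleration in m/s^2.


a_c = omega^2 * r = 3.84^2 * 0.51 = 7.5203

7.5203 m/s^2


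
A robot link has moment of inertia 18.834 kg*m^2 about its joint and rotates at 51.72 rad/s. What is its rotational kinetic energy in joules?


KE = (1/2)*I*omega^2 = 0.5*18.834*51.72^2 = 25190.0833

25190.0833 J


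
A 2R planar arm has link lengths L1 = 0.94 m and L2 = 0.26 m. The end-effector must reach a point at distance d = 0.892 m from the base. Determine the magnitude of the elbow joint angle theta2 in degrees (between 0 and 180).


cos(th2) = (d^2 - L1^2 - L2^2)/(2*L1*L2) = (0.892^2 - 0.94^2 - 0.26^2)/(2*0.94*0.26) = -0.31819967
th2 = acos(-0.31819967) = 108.5541 deg

108.5541 degrees


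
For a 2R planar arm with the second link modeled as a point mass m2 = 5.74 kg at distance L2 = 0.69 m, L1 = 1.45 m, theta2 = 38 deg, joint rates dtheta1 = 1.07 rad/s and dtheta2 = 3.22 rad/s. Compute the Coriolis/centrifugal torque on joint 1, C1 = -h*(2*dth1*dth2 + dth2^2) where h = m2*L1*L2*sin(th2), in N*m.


h = m2*L1*L2*sin(th2) = 5.74*1.45*0.69*sin(38 deg) = 3.535664
C1 = -h*(2*1.07*3.22 + 3.22^2) = -3.535664*17.2592 = -61.0227

-61.0227 N*m


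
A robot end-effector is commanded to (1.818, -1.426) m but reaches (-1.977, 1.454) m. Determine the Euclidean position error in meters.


dx = -1.977 - (1.818) = -3.7950, dy = 1.454 - (-1.426) = 2.8800
err = sqrt(14.402025 + 8.294400) = 4.7641

4.7641 m


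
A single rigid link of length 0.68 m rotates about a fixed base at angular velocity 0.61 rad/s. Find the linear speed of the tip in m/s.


v = L*omega = 0.68 * 0.61 = 0.4148

0.4148 m/s


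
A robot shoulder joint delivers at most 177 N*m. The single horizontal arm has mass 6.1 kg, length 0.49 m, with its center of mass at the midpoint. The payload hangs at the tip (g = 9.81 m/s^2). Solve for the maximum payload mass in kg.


tau_arm = m_arm*g*(L/2) = 6.1*9.81*0.49/2 = 14.6610 N*m
tau_payload = tau_max - tau_arm = 177 - 14.6610 = 162.3390
m_payload = tau_payload / (g*L) = 162.3390 / (9.81*0.49) = 33.7721

33.7721 kg


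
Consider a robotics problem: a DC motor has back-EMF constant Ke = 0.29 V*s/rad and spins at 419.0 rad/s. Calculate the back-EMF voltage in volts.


V_emf = Ke * omega = 0.29*419.0 = 121.5100

121.5100 V


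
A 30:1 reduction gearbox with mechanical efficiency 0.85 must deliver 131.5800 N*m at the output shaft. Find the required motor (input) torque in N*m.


tau_in = tau_out / (N * eta) = 131.5800 / (30 * 0.85) = 5.1600

5.1600 N*m


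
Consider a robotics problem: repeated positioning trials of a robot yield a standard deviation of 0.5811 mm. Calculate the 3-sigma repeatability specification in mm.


repeatability = 3*sigma = 3*0.5811 = 1.7433

1.7433 mm


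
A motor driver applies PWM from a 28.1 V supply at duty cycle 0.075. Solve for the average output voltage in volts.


V_avg = V_supply * D = 28.1*0.075 = 2.1075

2.1075 V


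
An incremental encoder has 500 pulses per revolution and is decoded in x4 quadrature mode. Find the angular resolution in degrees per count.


resolution = 360 / (PPR * 4) = 360 / 2000 = 0.1800

0.1800 degrees


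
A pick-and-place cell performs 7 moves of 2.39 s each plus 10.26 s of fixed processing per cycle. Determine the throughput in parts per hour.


T_cycle = 7*2.39 + 10.26 = 26.9900 s
rate = 3600/T = 133.3827

133.3827 parts/hour


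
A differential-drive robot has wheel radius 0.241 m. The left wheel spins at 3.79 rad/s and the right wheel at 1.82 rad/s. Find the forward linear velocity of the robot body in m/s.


v = r*(wR + wL)/2 = 0.241*(1.82 + 3.79)/2 = 0.6760

0.6760 m/s


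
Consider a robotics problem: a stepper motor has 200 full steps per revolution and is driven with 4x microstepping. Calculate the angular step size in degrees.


step = 360/(200*4) = 360/800 = 0.4500

0.4500 degrees


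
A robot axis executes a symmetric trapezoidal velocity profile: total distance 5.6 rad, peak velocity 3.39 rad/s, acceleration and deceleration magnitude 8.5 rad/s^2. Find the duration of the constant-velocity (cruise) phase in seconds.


t_acc = v/a = 0.398824 s, d_acc = v^2/(2a) = 0.676006 rad each
d_cruise = 5.6 - 2*0.676006 = 4.247988 rad
t_cruise = d_cruise/v = 4.247988/3.39 = 1.2531

1.2531 s


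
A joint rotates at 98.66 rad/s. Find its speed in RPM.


RPM = 98.66 * 60/(2*pi) = 942.1336

942.1336 RPM


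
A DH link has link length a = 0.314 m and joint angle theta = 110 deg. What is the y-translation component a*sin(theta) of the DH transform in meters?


a*sin(theta) = 0.314*sin(110 deg) = 0.2951

0.2951 m


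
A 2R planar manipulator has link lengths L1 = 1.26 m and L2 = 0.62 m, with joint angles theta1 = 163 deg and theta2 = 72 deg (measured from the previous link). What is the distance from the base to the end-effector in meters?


x = L1*cos(th1) + L2*cos(th1+th2) = -1.560561
y = L1*sin(th1) + L2*sin(th1+th2) = -0.139486
d = sqrt(x^2 + y^2) = sqrt(2.435351 + 0.019456) = 1.5668

1.5668 m


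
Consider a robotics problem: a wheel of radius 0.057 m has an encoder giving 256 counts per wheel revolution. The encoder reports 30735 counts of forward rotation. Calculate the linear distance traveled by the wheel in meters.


revs = 30735/256 = 120.058594
d = revs * 2*pi*r = 120.058594 * 2*pi*0.057 = 42.9980

42.9980 m


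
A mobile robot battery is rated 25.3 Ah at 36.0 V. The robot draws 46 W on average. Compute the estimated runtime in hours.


E = 25.3*36.0 = 910.8000 Wh
t = E/P = 910.8000/46 = 19.8000

19.8000 hours


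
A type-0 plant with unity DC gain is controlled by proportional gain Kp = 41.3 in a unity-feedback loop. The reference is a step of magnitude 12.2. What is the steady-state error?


e_ss = R/(1 + Kp) = 12.2/(1 + 41.3) = 12.2/42.3000 = 0.2884

0.2884


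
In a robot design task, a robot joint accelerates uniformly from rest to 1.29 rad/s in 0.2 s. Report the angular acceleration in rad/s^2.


alpha = delta_omega / t = 1.29 / 0.2 = 6.4500

6.4500 rad/s^2


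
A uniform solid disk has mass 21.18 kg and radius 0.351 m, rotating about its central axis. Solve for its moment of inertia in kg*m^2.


I = (1/2)*m*R^2 = 0.5*21.18*0.351^2 = 1.3047

1.3047 kg*m^2


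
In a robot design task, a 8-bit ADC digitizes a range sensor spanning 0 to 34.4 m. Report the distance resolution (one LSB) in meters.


res = range / 2^n = 34.4/2^8 = 34.4/256 = 0.1344

0.1344 m


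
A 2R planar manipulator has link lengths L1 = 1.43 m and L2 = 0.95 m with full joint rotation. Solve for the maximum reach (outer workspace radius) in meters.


r_max = L1 + L2 = 1.43 + 0.95 = 2.3800

2.3800 m


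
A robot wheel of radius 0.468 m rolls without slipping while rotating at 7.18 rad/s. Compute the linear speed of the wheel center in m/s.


v = omega * r = 7.18 * 0.468 = 3.3602

3.3602 m/s


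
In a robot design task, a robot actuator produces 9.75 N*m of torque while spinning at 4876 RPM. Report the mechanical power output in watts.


omega = 4876 * 2*pi/60 = 510.613526 rad/s
P = tau * omega = 9.75 * 510.613526 = 4978.4819

4978.4819 W


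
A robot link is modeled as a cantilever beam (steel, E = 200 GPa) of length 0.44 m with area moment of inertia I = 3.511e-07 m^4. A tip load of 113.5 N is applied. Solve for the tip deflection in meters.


delta = F*L^3/(3*E*I) = 113.5*0.44^3/(3*2.000e+11*3.511e-07)
      = 9.668384/210660 = 4.5896e-05

4.5896e-05 m


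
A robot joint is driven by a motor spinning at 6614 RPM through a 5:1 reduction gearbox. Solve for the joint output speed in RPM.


omega_joint = omega_motor / N = 6614 / 5 = 1322.8000

1322.8000 RPM


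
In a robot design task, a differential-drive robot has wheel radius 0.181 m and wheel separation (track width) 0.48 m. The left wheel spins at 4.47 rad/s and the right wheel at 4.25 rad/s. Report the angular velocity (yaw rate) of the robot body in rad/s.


omega = r*(wR - wL)/L = 0.181*(4.25 - (4.47))/0.48 = -0.0830

-0.0830 rad/s


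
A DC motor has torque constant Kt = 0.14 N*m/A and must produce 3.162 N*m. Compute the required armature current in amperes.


I = tau / Kt = 3.162/0.14 = 22.5857

22.5857 A


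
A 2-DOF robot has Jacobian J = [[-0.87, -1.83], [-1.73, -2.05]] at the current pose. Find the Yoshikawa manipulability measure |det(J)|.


det(J) = -0.87*-2.05 - (-1.83)*(-1.73) = -1.3824
|det(J)| = 1.3824

1.3824


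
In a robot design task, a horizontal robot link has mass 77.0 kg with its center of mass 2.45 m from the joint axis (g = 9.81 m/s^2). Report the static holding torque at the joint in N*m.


tau = m*g*L = 77.0 * 9.81 * 2.45 = 1850.6565

1850.6565 N*m


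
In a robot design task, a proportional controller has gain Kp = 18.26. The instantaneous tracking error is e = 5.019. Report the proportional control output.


u_P = Kp * e = 18.26 * 5.019 = 91.6469

91.6469


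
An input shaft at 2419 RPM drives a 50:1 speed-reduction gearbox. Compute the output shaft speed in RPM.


omega_out = omega_in / N = 2419 / 50 = 48.3800

48.3800 RPM


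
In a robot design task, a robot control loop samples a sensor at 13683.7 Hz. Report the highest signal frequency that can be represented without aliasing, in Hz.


f_max = f_s/2 = 13683.7/2 = 6841.8500

6841.8500 Hz


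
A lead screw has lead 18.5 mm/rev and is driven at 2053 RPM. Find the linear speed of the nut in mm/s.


v = lead * (RPM/60) = 18.5*2053/60 = 633.0083

633.0083 mm/s


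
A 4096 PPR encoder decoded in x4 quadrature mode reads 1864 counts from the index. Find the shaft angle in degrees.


angle = counts * 360 / (PPR*4) = 1864 * 360 / 16384 = 40.9570

40.9570 degrees


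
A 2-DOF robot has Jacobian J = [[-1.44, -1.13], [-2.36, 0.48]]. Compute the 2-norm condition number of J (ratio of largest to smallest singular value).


JJ^T eigenvalues: trace(JJ^T) = 9.1505, det(JJ^T) = det(J)^2 = 11.27616400
s_max^2 = (9.1505 + sqrt(38.62699425))/2 = 7.68278094
s_min^2 = (9.1505 - sqrt(38.62699425))/2 = 1.46771906
kappa = s_max/s_min = sqrt(7.68278094/1.46771906) = 2.2879

2.2879


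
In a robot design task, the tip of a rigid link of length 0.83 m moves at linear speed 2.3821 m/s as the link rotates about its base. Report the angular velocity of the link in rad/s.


omega = v / L = 2.3821 / 0.83 = 2.8700

2.8700 rad/s


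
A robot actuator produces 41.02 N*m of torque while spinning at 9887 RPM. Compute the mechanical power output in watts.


omega = 9887 * 2*pi/60 = 1035.364219 rad/s
P = tau * omega = 41.02 * 1035.364219 = 42470.6403

42470.6403 W


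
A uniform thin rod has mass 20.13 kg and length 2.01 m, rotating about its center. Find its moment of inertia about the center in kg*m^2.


I = (1/12)*m*L^2 = (1/12)*20.13*2.01^2 = 6.7773

6.7773 kg*m^2


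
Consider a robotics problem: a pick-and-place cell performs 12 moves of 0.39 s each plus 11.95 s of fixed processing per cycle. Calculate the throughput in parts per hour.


T_cycle = 12*0.39 + 11.95 = 16.6300 s
rate = 3600/T = 216.4762

216.4762 parts/hour


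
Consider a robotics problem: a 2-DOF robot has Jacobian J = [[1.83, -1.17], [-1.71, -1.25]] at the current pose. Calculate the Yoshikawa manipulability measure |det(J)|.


det(J) = 1.83*-1.25 - (-1.17)*(-1.71) = -4.2882
|det(J)| = 4.2882

4.2882


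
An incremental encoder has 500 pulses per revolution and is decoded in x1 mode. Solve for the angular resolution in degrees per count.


resolution = 360 / (PPR * 1) = 360 / 500 = 0.7200

0.7200 degrees


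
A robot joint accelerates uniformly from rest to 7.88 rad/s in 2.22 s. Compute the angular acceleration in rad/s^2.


alpha = delta_omega / t = 7.88 / 2.22 = 3.5495

3.5495 rad/s^2


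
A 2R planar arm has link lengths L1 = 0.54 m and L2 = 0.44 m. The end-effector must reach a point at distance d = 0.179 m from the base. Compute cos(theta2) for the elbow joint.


cos(th2) = (d^2 - L1^2 - L2^2)/(2*L1*L2) = (0.179^2 - 0.54^2 - 0.44^2)/(2*0.54*0.44) = -0.9536

-0.9536


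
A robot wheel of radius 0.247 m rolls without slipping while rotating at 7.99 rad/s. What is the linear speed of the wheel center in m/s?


v = omega * r = 7.99 * 0.247 = 1.9735

1.9735 m/s


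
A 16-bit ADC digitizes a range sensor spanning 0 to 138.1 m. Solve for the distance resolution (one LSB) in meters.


res = range / 2^n = 138.1/2^16 = 138.1/65536 = 0.0021

0.0021 m


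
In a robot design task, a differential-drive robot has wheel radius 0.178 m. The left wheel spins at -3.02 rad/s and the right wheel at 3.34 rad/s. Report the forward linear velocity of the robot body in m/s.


v = r*(wR + wL)/2 = 0.178*(3.34 + -3.02)/2 = 0.0285

0.0285 m/s


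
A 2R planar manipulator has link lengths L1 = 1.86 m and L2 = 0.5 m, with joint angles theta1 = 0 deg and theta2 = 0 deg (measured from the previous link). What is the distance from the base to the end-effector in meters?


x = L1*cos(th1) + L2*cos(th1+th2) = 2.360000
y = L1*sin(th1) + L2*sin(th1+th2) = 0
d = sqrt(x^2 + y^2) = sqrt(5.569600 + 0) = 2.3600

2.3600 m


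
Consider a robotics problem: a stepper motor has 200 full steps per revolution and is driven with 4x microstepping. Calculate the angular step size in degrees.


step = 360/(200*4) = 360/800 = 0.4500

0.4500 degrees


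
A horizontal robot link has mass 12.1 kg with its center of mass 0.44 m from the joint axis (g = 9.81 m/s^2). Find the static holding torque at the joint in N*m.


tau = m*g*L = 12.1 * 9.81 * 0.44 = 52.2284

52.2284 N*m


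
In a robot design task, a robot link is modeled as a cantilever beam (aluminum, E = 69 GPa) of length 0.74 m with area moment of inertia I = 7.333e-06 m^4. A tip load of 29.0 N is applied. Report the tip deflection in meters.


delta = F*L^3/(3*E*I) = 29.0*0.74^3/(3*6.900e+10*7.333e-06)
      = 11.751496/1517931 = 7.7418e-06

7.7418e-06 m


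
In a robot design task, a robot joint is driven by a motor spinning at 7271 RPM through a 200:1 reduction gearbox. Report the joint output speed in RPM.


omega_joint = omega_motor / N = 7271 / 200 = 36.3550

36.3550 RPM


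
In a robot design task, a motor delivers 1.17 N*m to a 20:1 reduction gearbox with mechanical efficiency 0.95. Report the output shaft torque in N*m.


tau_out = tau_in * N * eta = 1.17 * 20 * 0.95 = 22.2300

22.2300 N*m


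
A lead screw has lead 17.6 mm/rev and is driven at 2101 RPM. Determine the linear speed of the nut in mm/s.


v = lead * (RPM/60) = 17.6*2101/60 = 616.2933

616.2933 mm/s


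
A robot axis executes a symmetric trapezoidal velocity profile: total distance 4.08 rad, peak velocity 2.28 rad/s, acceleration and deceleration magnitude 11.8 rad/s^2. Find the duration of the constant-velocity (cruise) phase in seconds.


t_acc = v/a = 0.193220 s, d_acc = v^2/(2a) = 0.220271 rad each
d_cruise = 4.08 - 2*0.220271 = 3.639458 rad
t_cruise = d_cruise/v = 3.639458/2.28 = 1.5963

1.5963 s


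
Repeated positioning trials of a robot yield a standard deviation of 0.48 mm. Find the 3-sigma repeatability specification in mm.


repeatability = 3*sigma = 3*0.48 = 1.4400

1.4400 mm


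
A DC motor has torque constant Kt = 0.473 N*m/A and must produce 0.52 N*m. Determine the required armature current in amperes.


I = tau / Kt = 0.52/0.473 = 1.0994

1.0994 A


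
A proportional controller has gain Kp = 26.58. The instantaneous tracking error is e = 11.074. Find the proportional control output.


u_P = Kp * e = 26.58 * 11.074 = 294.3469

294.3469


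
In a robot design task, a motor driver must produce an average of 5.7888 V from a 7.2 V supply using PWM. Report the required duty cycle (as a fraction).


D = V_avg/V_supply = 5.7888/7.2 = 0.8040

0.8040


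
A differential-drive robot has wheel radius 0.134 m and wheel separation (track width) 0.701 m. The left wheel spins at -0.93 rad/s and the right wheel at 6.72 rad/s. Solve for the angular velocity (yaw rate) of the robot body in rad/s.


omega = r*(wR - wL)/L = 0.134*(6.72 - (-0.93))/0.701 = 1.4623

1.4623 rad/s


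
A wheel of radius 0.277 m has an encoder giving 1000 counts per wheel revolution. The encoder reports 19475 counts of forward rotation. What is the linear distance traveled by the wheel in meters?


revs = 19475/1000 = 19.475000
d = revs * 2*pi*r = 19.475000 * 2*pi*0.277 = 33.8951

33.8951 m


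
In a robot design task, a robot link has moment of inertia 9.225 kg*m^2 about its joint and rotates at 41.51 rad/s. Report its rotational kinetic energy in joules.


KE = (1/2)*I*omega^2 = 0.5*9.225*41.51^2 = 7947.7070

7947.7070 J


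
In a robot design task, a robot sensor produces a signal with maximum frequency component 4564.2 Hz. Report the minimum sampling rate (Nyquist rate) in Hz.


f_s,min = 2*f_max = 2*4564.2 = 9128.4000

9128.4000 Hz


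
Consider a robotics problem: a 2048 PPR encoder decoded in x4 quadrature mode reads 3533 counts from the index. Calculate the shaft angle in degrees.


angle = counts * 360 / (PPR*4) = 3533 * 360 / 8192 = 155.2588

155.2588 degrees


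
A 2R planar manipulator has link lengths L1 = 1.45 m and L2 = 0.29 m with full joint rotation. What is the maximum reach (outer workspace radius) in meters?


r_max = L1 + L2 = 1.45 + 0.29 = 1.7400

1.7400 m


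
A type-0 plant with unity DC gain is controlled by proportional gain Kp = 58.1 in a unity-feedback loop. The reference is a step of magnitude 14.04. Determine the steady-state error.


e_ss = R/(1 + Kp) = 14.04/(1 + 58.1) = 14.04/59.1000 = 0.2376

0.2376


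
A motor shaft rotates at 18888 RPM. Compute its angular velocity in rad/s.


omega = 18888 * 2*pi/60 = 1977.9467

1977.9467 rad/s


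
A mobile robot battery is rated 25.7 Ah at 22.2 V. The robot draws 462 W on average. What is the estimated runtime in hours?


E = 25.7*22.2 = 570.5400 Wh
t = E/P = 570.5400/462 = 1.2349

1.2349 hours
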